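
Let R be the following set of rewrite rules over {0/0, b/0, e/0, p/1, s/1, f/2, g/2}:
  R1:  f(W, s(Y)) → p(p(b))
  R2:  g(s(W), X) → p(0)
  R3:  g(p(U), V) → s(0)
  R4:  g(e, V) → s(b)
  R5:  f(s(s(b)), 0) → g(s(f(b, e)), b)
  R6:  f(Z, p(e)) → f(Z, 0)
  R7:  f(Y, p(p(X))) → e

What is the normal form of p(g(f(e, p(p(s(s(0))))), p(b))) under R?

p(s(b))

1. p(g(f(e, p(p(s(s(0))))), p(b)))  →  p(g(e, p(b)))   [R7 at 1.1]
2. p(g(e, p(b)))  →  p(s(b))   [R4 at 1]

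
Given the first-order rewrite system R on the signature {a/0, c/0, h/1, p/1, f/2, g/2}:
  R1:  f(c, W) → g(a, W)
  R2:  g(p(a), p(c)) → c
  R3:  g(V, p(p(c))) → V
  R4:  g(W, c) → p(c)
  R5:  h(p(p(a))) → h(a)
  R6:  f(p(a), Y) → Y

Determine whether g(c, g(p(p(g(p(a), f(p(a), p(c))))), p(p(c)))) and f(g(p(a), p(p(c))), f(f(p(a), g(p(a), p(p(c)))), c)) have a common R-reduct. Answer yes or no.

yes — NF(t₁) = c, NF(t₂) = c

Reduce t₁ = g(c, g(p(p(g(p(a), f(p(a), p(c))))), p(p(c)))):
1. g(c, g(p(p(g(p(a), f(p(a), p(c))))), p(p(c))))  →  g(c, p(p(g(p(a), f(p(a), p(c))))))   [R3 at 2]
2. g(c, p(p(g(p(a), f(p(a), p(c))))))  →  g(c, p(p(g(p(a), p(c)))))   [R6 at 2.1.1.2]
3. g(c, p(p(g(p(a), p(c)))))  →  g(c, p(p(c)))   [R2 at 2.1.1]
4. g(c, p(p(c)))  →  c   [R3 at ε]

Reduce t₂ = f(g(p(a), p(p(c))), f(f(p(a), g(p(a), p(p(c)))), c)):
1. f(g(p(a), p(p(c))), f(f(p(a), g(p(a), p(p(c)))), c))  →  f(p(a), f(f(p(a), g(p(a), p(p(c)))), c))   [R3 at 1]
2. f(p(a), f(f(p(a), g(p(a), p(p(c)))), c))  →  f(f(p(a), g(p(a), p(p(c)))), c)   [R6 at ε]
3. f(f(p(a), g(p(a), p(p(c)))), c)  →  f(g(p(a), p(p(c))), c)   [R6 at 1]
4. f(g(p(a), p(p(c))), c)  →  f(p(a), c)   [R3 at 1]
5. f(p(a), c)  →  c   [R6 at ε]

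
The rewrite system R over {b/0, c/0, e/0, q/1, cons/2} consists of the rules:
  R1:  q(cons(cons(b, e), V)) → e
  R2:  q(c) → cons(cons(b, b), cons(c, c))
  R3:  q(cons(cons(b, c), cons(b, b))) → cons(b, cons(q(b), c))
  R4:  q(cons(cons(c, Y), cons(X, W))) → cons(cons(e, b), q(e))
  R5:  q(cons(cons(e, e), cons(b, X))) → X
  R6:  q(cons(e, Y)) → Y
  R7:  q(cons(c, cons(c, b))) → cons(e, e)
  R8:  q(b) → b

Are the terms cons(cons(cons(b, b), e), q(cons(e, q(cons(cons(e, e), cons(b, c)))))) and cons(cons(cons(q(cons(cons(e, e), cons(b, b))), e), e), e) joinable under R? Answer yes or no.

Reduce t₁ = cons(cons(cons(b, b), e), q(cons(e, q(cons(cons(e, e), cons(b, c)))))):
1. cons(cons(cons(b, b), e), q(cons(e, q(cons(cons(e, e), cons(b, c))))))  →  cons(cons(cons(b, b), e), q(cons(cons(e, e), cons(b, c))))   [R6 at 2]
2. cons(cons(cons(b, b), e), q(cons(cons(e, e), cons(b, c))))  →  cons(cons(cons(b, b), e), c)   [R5 at 2]

Reduce t₂ = cons(cons(cons(q(cons(cons(e, e), cons(b, b))), e), e), e):
1. cons(cons(cons(q(cons(cons(e, e), cons(b, b))), e), e), e)  →  cons(cons(cons(b, e), e), e)   [R5 at 1.1.1]

no — NF(t₁) = cons(cons(cons(b, b), e), c), NF(t₂) = cons(cons(cons(b, e), e), e)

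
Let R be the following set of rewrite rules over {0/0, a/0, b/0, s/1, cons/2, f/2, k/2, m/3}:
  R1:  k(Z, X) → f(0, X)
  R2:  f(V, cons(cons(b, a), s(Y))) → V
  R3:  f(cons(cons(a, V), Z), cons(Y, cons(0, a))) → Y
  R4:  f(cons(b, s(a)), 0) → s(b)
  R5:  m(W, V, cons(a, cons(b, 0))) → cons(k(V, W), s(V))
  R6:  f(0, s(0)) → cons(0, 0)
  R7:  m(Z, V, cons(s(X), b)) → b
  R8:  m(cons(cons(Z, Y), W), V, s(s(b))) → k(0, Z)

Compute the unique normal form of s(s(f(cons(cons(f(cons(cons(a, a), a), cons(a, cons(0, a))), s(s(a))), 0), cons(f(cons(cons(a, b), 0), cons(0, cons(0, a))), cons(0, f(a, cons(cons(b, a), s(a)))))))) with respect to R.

s(s(0))

1. s(s(f(cons(cons(f(cons(cons(a, a), a), cons(a, cons(0, a))), s(s(a))), 0), cons(f(cons(cons(a, b), 0), cons(0, cons(0, a))), cons(0, f(a, cons(cons(b, a), s(a))))))))  →  s(s(f(cons(cons(a, s(s(a))), 0), cons(f(cons(cons(a, b), 0), cons(0, cons(0, a))), cons(0, f(a, cons(cons(b, a), s(a))))))))   [R3 at 1.1.1.1.1]
2. s(s(f(cons(cons(a, s(s(a))), 0), cons(f(cons(cons(a, b), 0), cons(0, cons(0, a))), cons(0, f(a, cons(cons(b, a), s(a))))))))  →  s(s(f(cons(cons(a, s(s(a))), 0), cons(0, cons(0, f(a, cons(cons(b, a), s(a))))))))   [R3 at 1.1.2.1]
3. s(s(f(cons(cons(a, s(s(a))), 0), cons(0, cons(0, f(a, cons(cons(b, a), s(a))))))))  →  s(s(f(cons(cons(a, s(s(a))), 0), cons(0, cons(0, a)))))   [R2 at 1.1.2.2.2]
4. s(s(f(cons(cons(a, s(s(a))), 0), cons(0, cons(0, a)))))  →  s(s(0))   [R3 at 1.1]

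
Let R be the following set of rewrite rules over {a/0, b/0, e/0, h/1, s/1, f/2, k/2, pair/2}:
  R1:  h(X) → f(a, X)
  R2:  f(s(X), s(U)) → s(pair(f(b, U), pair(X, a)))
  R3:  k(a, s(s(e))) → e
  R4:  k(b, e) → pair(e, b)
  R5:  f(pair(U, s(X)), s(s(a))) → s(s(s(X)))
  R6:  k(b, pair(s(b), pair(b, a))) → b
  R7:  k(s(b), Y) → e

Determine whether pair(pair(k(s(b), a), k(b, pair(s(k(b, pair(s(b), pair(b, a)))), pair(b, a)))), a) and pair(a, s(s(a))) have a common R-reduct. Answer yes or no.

no — NF(t₁) = pair(pair(e, b), a), NF(t₂) = pair(a, s(s(a)))

Reduce t₁ = pair(pair(k(s(b), a), k(b, pair(s(k(b, pair(s(b), pair(b, a)))), pair(b, a)))), a):
1. pair(pair(k(s(b), a), k(b, pair(s(k(b, pair(s(b), pair(b, a)))), pair(b, a)))), a)  →  pair(pair(e, k(b, pair(s(k(b, pair(s(b), pair(b, a)))), pair(b, a)))), a)   [R7 at 1.1]
2. pair(pair(e, k(b, pair(s(k(b, pair(s(b), pair(b, a)))), pair(b, a)))), a)  →  pair(pair(e, k(b, pair(s(b), pair(b, a)))), a)   [R6 at 1.2.2.1.1]
3. pair(pair(e, k(b, pair(s(b), pair(b, a)))), a)  →  pair(pair(e, b), a)   [R6 at 1.2]

Reduce t₂ = pair(a, s(s(a))):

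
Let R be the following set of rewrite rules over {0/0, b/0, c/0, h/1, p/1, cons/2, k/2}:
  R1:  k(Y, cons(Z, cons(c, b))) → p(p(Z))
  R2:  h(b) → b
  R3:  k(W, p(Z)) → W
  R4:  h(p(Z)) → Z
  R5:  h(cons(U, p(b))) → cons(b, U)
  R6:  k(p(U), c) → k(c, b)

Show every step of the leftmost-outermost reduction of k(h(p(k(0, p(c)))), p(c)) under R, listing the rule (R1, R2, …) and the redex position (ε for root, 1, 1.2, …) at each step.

1. k(h(p(k(0, p(c)))), p(c))  →  h(p(k(0, p(c))))   [R3 at ε]
2. h(p(k(0, p(c))))  →  k(0, p(c))   [R4 at ε]
3. k(0, p(c))  →  0   [R3 at ε]

0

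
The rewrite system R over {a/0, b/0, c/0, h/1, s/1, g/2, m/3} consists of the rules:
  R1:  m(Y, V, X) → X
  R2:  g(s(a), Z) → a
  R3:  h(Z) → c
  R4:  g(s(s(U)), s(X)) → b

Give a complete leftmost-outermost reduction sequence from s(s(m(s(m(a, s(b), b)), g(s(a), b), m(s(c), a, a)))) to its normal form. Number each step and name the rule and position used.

s(s(a))

1. s(s(m(s(m(a, s(b), b)), g(s(a), b), m(s(c), a, a))))  →  s(s(m(s(c), a, a)))   [R1 at 1.1]
2. s(s(m(s(c), a, a)))  →  s(s(a))   [R1 at 1.1]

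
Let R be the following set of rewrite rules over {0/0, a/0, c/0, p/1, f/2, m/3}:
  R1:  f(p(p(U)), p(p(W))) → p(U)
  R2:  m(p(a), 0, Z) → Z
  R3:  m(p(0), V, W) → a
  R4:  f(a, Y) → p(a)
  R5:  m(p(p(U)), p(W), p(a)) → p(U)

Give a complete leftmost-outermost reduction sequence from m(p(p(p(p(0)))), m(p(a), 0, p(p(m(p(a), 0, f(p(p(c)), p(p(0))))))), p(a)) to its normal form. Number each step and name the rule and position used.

1. m(p(p(p(p(0)))), m(p(a), 0, p(p(m(p(a), 0, f(p(p(c)), p(p(0))))))), p(a))  →  m(p(p(p(p(0)))), p(p(m(p(a), 0, f(p(p(c)), p(p(0)))))), p(a))   [R2 at 2]
2. m(p(p(p(p(0)))), p(p(m(p(a), 0, f(p(p(c)), p(p(0)))))), p(a))  →  p(p(p(0)))   [R5 at ε]

p(p(p(0)))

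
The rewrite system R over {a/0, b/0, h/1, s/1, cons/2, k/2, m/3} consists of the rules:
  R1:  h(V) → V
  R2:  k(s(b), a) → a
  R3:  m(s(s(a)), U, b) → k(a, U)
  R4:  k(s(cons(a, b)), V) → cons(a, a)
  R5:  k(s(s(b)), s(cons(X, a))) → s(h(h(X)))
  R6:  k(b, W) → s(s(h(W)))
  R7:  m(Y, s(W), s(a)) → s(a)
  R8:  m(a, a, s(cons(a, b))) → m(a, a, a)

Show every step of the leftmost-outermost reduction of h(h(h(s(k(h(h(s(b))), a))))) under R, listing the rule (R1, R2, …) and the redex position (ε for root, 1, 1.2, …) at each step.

s(a)

1. h(h(h(s(k(h(h(s(b))), a)))))  →  h(h(s(k(h(h(s(b))), a))))   [R1 at ε]
2. h(h(s(k(h(h(s(b))), a))))  →  h(s(k(h(h(s(b))), a)))   [R1 at ε]
3. h(s(k(h(h(s(b))), a)))  →  s(k(h(h(s(b))), a))   [R1 at ε]
4. s(k(h(h(s(b))), a))  →  s(k(h(s(b)), a))   [R1 at 1.1]
5. s(k(h(s(b)), a))  →  s(k(s(b), a))   [R1 at 1.1]
6. s(k(s(b), a))  →  s(a)   [R2 at 1]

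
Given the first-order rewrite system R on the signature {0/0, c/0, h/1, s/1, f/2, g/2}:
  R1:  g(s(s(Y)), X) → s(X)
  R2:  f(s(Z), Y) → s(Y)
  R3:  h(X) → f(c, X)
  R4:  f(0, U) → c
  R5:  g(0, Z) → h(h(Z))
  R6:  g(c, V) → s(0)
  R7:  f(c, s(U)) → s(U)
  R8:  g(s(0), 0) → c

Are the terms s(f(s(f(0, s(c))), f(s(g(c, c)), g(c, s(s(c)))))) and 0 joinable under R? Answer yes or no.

Reduce t₁ = s(f(s(f(0, s(c))), f(s(g(c, c)), g(c, s(s(c)))))):
1. s(f(s(f(0, s(c))), f(s(g(c, c)), g(c, s(s(c))))))  →  s(s(f(s(g(c, c)), g(c, s(s(c))))))   [R2 at 1]
2. s(s(f(s(g(c, c)), g(c, s(s(c))))))  →  s(s(s(g(c, s(s(c))))))   [R2 at 1.1]
3. s(s(s(g(c, s(s(c))))))  →  s(s(s(s(0))))   [R6 at 1.1.1]

Reduce t₂ = 0:

no — NF(t₁) = s(s(s(s(0)))), NF(t₂) = 0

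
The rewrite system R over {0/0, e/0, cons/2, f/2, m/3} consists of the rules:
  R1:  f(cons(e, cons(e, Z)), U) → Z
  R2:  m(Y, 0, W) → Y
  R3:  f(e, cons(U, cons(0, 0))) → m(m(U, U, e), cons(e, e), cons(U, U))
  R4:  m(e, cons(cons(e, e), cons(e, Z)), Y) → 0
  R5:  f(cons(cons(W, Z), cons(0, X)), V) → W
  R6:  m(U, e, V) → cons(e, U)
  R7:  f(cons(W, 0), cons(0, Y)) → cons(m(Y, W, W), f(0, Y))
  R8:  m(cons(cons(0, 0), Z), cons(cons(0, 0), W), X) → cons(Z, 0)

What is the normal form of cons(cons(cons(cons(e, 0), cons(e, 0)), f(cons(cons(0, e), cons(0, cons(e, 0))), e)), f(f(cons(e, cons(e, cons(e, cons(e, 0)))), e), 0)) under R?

1. cons(cons(cons(cons(e, 0), cons(e, 0)), f(cons(cons(0, e), cons(0, cons(e, 0))), e)), f(f(cons(e, cons(e, cons(e, cons(e, 0)))), e), 0))  →  cons(cons(cons(cons(e, 0), cons(e, 0)), 0), f(f(cons(e, cons(e, cons(e, cons(e, 0)))), e), 0))   [R5 at 1.2]
2. cons(cons(cons(cons(e, 0), cons(e, 0)), 0), f(f(cons(e, cons(e, cons(e, cons(e, 0)))), e), 0))  →  cons(cons(cons(cons(e, 0), cons(e, 0)), 0), f(cons(e, cons(e, 0)), 0))   [R1 at 2.1]
3. cons(cons(cons(cons(e, 0), cons(e, 0)), 0), f(cons(e, cons(e, 0)), 0))  →  cons(cons(cons(cons(e, 0), cons(e, 0)), 0), 0)   [R1 at 2]

cons(cons(cons(cons(e, 0), cons(e, 0)), 0), 0)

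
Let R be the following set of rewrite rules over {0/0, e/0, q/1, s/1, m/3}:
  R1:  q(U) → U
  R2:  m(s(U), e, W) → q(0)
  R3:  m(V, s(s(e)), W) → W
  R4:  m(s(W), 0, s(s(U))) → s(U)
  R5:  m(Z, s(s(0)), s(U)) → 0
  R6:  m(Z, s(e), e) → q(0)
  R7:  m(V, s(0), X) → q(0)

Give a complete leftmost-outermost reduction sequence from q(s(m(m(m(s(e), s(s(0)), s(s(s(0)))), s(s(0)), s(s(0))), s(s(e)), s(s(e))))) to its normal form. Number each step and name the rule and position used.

s(s(s(e)))

1. q(s(m(m(m(s(e), s(s(0)), s(s(s(0)))), s(s(0)), s(s(0))), s(s(e)), s(s(e)))))  →  s(m(m(m(s(e), s(s(0)), s(s(s(0)))), s(s(0)), s(s(0))), s(s(e)), s(s(e))))   [R1 at ε]
2. s(m(m(m(s(e), s(s(0)), s(s(s(0)))), s(s(0)), s(s(0))), s(s(e)), s(s(e))))  →  s(s(s(e)))   [R3 at 1]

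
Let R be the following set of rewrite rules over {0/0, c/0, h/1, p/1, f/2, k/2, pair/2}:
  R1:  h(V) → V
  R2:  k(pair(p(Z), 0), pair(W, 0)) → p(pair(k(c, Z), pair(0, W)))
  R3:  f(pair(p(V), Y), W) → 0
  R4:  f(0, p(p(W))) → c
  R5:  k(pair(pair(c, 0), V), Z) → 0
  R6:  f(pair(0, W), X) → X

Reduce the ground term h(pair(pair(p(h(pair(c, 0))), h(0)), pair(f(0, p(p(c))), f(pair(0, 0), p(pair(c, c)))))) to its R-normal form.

pair(pair(p(pair(c, 0)), 0), pair(c, p(pair(c, c))))

1. h(pair(pair(p(h(pair(c, 0))), h(0)), pair(f(0, p(p(c))), f(pair(0, 0), p(pair(c, c))))))  →  pair(pair(p(h(pair(c, 0))), h(0)), pair(f(0, p(p(c))), f(pair(0, 0), p(pair(c, c)))))   [R1 at ε]
2. pair(pair(p(h(pair(c, 0))), h(0)), pair(f(0, p(p(c))), f(pair(0, 0), p(pair(c, c)))))  →  pair(pair(p(pair(c, 0)), h(0)), pair(f(0, p(p(c))), f(pair(0, 0), p(pair(c, c)))))   [R1 at 1.1.1]
3. pair(pair(p(pair(c, 0)), h(0)), pair(f(0, p(p(c))), f(pair(0, 0), p(pair(c, c)))))  →  pair(pair(p(pair(c, 0)), 0), pair(f(0, p(p(c))), f(pair(0, 0), p(pair(c, c)))))   [R1 at 1.2]
4. pair(pair(p(pair(c, 0)), 0), pair(f(0, p(p(c))), f(pair(0, 0), p(pair(c, c)))))  →  pair(pair(p(pair(c, 0)), 0), pair(c, f(pair(0, 0), p(pair(c, c)))))   [R4 at 2.1]
5. pair(pair(p(pair(c, 0)), 0), pair(c, f(pair(0, 0), p(pair(c, c)))))  →  pair(pair(p(pair(c, 0)), 0), pair(c, p(pair(c, c))))   [R6 at 2.2]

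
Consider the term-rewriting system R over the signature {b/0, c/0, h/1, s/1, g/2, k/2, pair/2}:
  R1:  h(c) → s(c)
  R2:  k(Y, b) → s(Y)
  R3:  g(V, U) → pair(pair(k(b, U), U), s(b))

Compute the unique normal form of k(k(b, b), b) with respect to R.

1. k(k(b, b), b)  →  s(k(b, b))   [R2 at ε]
2. s(k(b, b))  →  s(s(b))   [R2 at 1]

s(s(b))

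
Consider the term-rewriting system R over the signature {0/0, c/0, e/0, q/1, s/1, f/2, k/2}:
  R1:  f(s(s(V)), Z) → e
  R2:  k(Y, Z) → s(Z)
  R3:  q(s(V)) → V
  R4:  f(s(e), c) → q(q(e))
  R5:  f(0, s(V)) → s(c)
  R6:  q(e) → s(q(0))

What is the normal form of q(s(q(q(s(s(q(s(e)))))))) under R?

e

1. q(s(q(q(s(s(q(s(e))))))))  →  q(q(s(s(q(s(e))))))   [R3 at ε]
2. q(q(s(s(q(s(e))))))  →  q(s(q(s(e))))   [R3 at 1]
3. q(s(q(s(e))))  →  q(s(e))   [R3 at ε]
4. q(s(e))  →  e   [R3 at ε]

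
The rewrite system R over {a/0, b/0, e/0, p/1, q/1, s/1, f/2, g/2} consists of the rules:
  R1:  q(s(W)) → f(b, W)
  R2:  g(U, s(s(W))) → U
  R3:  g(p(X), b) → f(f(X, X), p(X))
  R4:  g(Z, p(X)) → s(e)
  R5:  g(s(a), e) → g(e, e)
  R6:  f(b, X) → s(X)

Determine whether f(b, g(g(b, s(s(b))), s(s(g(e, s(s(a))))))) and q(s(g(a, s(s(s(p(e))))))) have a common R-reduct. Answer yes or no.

Reduce t₁ = f(b, g(g(b, s(s(b))), s(s(g(e, s(s(a))))))):
1. f(b, g(g(b, s(s(b))), s(s(g(e, s(s(a)))))))  →  s(g(g(b, s(s(b))), s(s(g(e, s(s(a)))))))   [R6 at ε]
2. s(g(g(b, s(s(b))), s(s(g(e, s(s(a)))))))  →  s(g(b, s(s(b))))   [R2 at 1]
3. s(g(b, s(s(b))))  →  s(b)   [R2 at 1]

Reduce t₂ = q(s(g(a, s(s(s(p(e))))))):
1. q(s(g(a, s(s(s(p(e)))))))  →  f(b, g(a, s(s(s(p(e))))))   [R1 at ε]
2. f(b, g(a, s(s(s(p(e))))))  →  s(g(a, s(s(s(p(e))))))   [R6 at ε]
3. s(g(a, s(s(s(p(e))))))  →  s(a)   [R2 at 1]

no — NF(t₁) = s(b), NF(t₂) = s(a)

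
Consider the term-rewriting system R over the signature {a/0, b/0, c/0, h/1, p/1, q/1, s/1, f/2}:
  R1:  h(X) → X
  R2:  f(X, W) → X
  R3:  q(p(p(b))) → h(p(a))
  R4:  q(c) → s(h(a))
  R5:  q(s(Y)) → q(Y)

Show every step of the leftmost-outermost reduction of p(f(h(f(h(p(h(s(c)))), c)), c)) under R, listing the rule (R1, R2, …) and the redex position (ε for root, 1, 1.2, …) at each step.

p(p(s(c)))

1. p(f(h(f(h(p(h(s(c)))), c)), c))  →  p(h(f(h(p(h(s(c)))), c)))   [R2 at 1]
2. p(h(f(h(p(h(s(c)))), c)))  →  p(f(h(p(h(s(c)))), c))   [R1 at 1]
3. p(f(h(p(h(s(c)))), c))  →  p(h(p(h(s(c)))))   [R2 at 1]
4. p(h(p(h(s(c)))))  →  p(p(h(s(c))))   [R1 at 1]
5. p(p(h(s(c))))  →  p(p(s(c)))   [R1 at 1.1]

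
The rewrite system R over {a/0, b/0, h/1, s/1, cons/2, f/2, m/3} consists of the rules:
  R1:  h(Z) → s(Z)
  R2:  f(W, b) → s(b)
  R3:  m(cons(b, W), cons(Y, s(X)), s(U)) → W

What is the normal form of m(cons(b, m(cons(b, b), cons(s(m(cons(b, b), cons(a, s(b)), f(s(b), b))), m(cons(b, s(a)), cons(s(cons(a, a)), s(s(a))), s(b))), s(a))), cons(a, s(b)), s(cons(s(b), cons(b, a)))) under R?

1. m(cons(b, m(cons(b, b), cons(s(m(cons(b, b), cons(a, s(b)), f(s(b), b))), m(cons(b, s(a)), cons(s(cons(a, a)), s(s(a))), s(b))), s(a))), cons(a, s(b)), s(cons(s(b), cons(b, a))))  →  m(cons(b, b), cons(s(m(cons(b, b), cons(a, s(b)), f(s(b), b))), m(cons(b, s(a)), cons(s(cons(a, a)), s(s(a))), s(b))), s(a))   [R3 at ε]
2. m(cons(b, b), cons(s(m(cons(b, b), cons(a, s(b)), f(s(b), b))), m(cons(b, s(a)), cons(s(cons(a, a)), s(s(a))), s(b))), s(a))  →  m(cons(b, b), cons(s(m(cons(b, b), cons(a, s(b)), s(b))), m(cons(b, s(a)), cons(s(cons(a, a)), s(s(a))), s(b))), s(a))   [R2 at 2.1.1.3]
3. m(cons(b, b), cons(s(m(cons(b, b), cons(a, s(b)), s(b))), m(cons(b, s(a)), cons(s(cons(a, a)), s(s(a))), s(b))), s(a))  →  m(cons(b, b), cons(s(b), m(cons(b, s(a)), cons(s(cons(a, a)), s(s(a))), s(b))), s(a))   [R3 at 2.1.1]
4. m(cons(b, b), cons(s(b), m(cons(b, s(a)), cons(s(cons(a, a)), s(s(a))), s(b))), s(a))  →  m(cons(b, b), cons(s(b), s(a)), s(a))   [R3 at 2.2]
5. m(cons(b, b), cons(s(b), s(a)), s(a))  →  b   [R3 at ε]

b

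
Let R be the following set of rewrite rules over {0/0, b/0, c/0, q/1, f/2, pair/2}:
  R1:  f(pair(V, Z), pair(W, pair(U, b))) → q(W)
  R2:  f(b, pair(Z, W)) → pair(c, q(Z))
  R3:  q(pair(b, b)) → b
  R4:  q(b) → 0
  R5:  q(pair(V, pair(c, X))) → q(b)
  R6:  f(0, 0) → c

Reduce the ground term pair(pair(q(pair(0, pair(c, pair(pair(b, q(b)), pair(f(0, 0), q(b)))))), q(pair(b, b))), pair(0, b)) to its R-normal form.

1. pair(pair(q(pair(0, pair(c, pair(pair(b, q(b)), pair(f(0, 0), q(b)))))), q(pair(b, b))), pair(0, b))  →  pair(pair(q(b), q(pair(b, b))), pair(0, b))   [R5 at 1.1]
2. pair(pair(q(b), q(pair(b, b))), pair(0, b))  →  pair(pair(0, q(pair(b, b))), pair(0, b))   [R4 at 1.1]
3. pair(pair(0, q(pair(b, b))), pair(0, b))  →  pair(pair(0, b), pair(0, b))   [R3 at 1.2]

pair(pair(0, b), pair(0, b))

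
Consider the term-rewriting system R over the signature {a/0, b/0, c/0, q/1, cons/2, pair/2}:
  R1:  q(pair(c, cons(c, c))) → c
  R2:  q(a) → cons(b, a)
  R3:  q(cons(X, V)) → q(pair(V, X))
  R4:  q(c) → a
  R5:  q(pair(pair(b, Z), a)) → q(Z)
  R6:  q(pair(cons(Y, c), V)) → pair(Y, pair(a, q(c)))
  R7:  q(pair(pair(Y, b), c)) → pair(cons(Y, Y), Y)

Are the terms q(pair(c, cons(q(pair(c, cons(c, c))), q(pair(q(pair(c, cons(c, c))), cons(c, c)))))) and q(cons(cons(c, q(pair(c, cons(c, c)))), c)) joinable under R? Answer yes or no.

Reduce t₁ = q(pair(c, cons(q(pair(c, cons(c, c))), q(pair(q(pair(c, cons(c, c))), cons(c, c)))))):
1. q(pair(c, cons(q(pair(c, cons(c, c))), q(pair(q(pair(c, cons(c, c))), cons(c, c))))))  →  q(pair(c, cons(c, q(pair(q(pair(c, cons(c, c))), cons(c, c))))))   [R1 at 1.2.1]
2. q(pair(c, cons(c, q(pair(q(pair(c, cons(c, c))), cons(c, c))))))  →  q(pair(c, cons(c, q(pair(c, cons(c, c))))))   [R1 at 1.2.2.1.1]
3. q(pair(c, cons(c, q(pair(c, cons(c, c))))))  →  q(pair(c, cons(c, c)))   [R1 at 1.2.2]
4. q(pair(c, cons(c, c)))  →  c   [R1 at ε]

Reduce t₂ = q(cons(cons(c, q(pair(c, cons(c, c)))), c)):
1. q(cons(cons(c, q(pair(c, cons(c, c)))), c))  →  q(pair(c, cons(c, q(pair(c, cons(c, c))))))   [R3 at ε]
2. q(pair(c, cons(c, q(pair(c, cons(c, c))))))  →  q(pair(c, cons(c, c)))   [R1 at 1.2.2]
3. q(pair(c, cons(c, c)))  →  c   [R1 at ε]

yes — NF(t₁) = c, NF(t₂) = c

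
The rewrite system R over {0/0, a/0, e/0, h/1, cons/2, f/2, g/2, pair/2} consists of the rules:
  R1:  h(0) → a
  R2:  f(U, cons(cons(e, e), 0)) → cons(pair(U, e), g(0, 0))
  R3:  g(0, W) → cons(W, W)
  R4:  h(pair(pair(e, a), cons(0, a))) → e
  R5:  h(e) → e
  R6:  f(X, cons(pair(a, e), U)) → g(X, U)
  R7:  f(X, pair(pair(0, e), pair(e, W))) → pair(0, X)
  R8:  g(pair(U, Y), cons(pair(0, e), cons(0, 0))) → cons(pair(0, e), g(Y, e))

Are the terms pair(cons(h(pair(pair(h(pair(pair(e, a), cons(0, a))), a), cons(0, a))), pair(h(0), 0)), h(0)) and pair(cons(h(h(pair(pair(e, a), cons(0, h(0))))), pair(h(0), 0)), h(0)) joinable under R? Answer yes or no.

yes — NF(t₁) = pair(cons(e, pair(a, 0)), a), NF(t₂) = pair(cons(e, pair(a, 0)), a)

Reduce t₁ = pair(cons(h(pair(pair(h(pair(pair(e, a), cons(0, a))), a), cons(0, a))), pair(h(0), 0)), h(0)):
1. pair(cons(h(pair(pair(h(pair(pair(e, a), cons(0, a))), a), cons(0, a))), pair(h(0), 0)), h(0))  →  pair(cons(h(pair(pair(e, a), cons(0, a))), pair(h(0), 0)), h(0))   [R4 at 1.1.1.1.1]
2. pair(cons(h(pair(pair(e, a), cons(0, a))), pair(h(0), 0)), h(0))  →  pair(cons(e, pair(h(0), 0)), h(0))   [R4 at 1.1]
3. pair(cons(e, pair(h(0), 0)), h(0))  →  pair(cons(e, pair(a, 0)), h(0))   [R1 at 1.2.1]
4. pair(cons(e, pair(a, 0)), h(0))  →  pair(cons(e, pair(a, 0)), a)   [R1 at 2]

Reduce t₂ = pair(cons(h(h(pair(pair(e, a), cons(0, h(0))))), pair(h(0), 0)), h(0)):
1. pair(cons(h(h(pair(pair(e, a), cons(0, h(0))))), pair(h(0), 0)), h(0))  →  pair(cons(h(h(pair(pair(e, a), cons(0, a)))), pair(h(0), 0)), h(0))   [R1 at 1.1.1.1.2.2]
2. pair(cons(h(h(pair(pair(e, a), cons(0, a)))), pair(h(0), 0)), h(0))  →  pair(cons(h(e), pair(h(0), 0)), h(0))   [R4 at 1.1.1]
3. pair(cons(h(e), pair(h(0), 0)), h(0))  →  pair(cons(e, pair(h(0), 0)), h(0))   [R5 at 1.1]
4. pair(cons(e, pair(h(0), 0)), h(0))  →  pair(cons(e, pair(a, 0)), h(0))   [R1 at 1.2.1]
5. pair(cons(e, pair(a, 0)), h(0))  →  pair(cons(e, pair(a, 0)), a)   [R1 at 2]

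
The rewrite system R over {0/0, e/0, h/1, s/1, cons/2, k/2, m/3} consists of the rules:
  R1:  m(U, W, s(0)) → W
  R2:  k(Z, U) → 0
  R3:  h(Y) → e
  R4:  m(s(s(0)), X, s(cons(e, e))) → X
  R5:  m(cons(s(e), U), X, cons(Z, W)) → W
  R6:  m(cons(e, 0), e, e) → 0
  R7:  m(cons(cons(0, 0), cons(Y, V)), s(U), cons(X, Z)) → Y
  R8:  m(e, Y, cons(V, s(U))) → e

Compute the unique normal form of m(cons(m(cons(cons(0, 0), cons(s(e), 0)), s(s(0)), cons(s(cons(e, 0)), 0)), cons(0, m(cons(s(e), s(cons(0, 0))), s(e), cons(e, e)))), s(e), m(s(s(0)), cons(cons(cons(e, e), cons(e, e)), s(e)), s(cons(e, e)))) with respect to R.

1. m(cons(m(cons(cons(0, 0), cons(s(e), 0)), s(s(0)), cons(s(cons(e, 0)), 0)), cons(0, m(cons(s(e), s(cons(0, 0))), s(e), cons(e, e)))), s(e), m(s(s(0)), cons(cons(cons(e, e), cons(e, e)), s(e)), s(cons(e, e))))  →  m(cons(s(e), cons(0, m(cons(s(e), s(cons(0, 0))), s(e), cons(e, e)))), s(e), m(s(s(0)), cons(cons(cons(e, e), cons(e, e)), s(e)), s(cons(e, e))))   [R7 at 1.1]
2. m(cons(s(e), cons(0, m(cons(s(e), s(cons(0, 0))), s(e), cons(e, e)))), s(e), m(s(s(0)), cons(cons(cons(e, e), cons(e, e)), s(e)), s(cons(e, e))))  →  m(cons(s(e), cons(0, e)), s(e), m(s(s(0)), cons(cons(cons(e, e), cons(e, e)), s(e)), s(cons(e, e))))   [R5 at 1.2.2]
3. m(cons(s(e), cons(0, e)), s(e), m(s(s(0)), cons(cons(cons(e, e), cons(e, e)), s(e)), s(cons(e, e))))  →  m(cons(s(e), cons(0, e)), s(e), cons(cons(cons(e, e), cons(e, e)), s(e)))   [R4 at 3]
4. m(cons(s(e), cons(0, e)), s(e), cons(cons(cons(e, e), cons(e, e)), s(e)))  →  s(e)   [R5 at ε]

s(e)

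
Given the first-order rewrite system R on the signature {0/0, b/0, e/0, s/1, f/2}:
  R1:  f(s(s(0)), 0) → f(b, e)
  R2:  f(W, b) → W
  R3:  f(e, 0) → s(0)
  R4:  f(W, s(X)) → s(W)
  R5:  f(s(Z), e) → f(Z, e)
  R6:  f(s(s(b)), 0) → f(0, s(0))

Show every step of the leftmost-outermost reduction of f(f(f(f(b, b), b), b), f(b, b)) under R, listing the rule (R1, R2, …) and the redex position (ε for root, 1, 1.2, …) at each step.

1. f(f(f(f(b, b), b), b), f(b, b))  →  f(f(f(b, b), b), f(b, b))   [R2 at 1]
2. f(f(f(b, b), b), f(b, b))  →  f(f(b, b), f(b, b))   [R2 at 1]
3. f(f(b, b), f(b, b))  →  f(b, f(b, b))   [R2 at 1]
4. f(b, f(b, b))  →  f(b, b)   [R2 at 2]
5. f(b, b)  →  b   [R2 at ε]

b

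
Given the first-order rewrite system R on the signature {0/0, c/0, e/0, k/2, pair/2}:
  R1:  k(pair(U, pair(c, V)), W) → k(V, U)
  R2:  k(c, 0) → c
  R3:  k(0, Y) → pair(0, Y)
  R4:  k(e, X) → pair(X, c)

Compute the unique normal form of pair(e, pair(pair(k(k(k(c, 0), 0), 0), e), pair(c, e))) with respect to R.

pair(e, pair(pair(c, e), pair(c, e)))

1. pair(e, pair(pair(k(k(k(c, 0), 0), 0), e), pair(c, e)))  →  pair(e, pair(pair(k(k(c, 0), 0), e), pair(c, e)))   [R2 at 2.1.1.1.1]
2. pair(e, pair(pair(k(k(c, 0), 0), e), pair(c, e)))  →  pair(e, pair(pair(k(c, 0), e), pair(c, e)))   [R2 at 2.1.1.1]
3. pair(e, pair(pair(k(c, 0), e), pair(c, e)))  →  pair(e, pair(pair(c, e), pair(c, e)))   [R2 at 2.1.1]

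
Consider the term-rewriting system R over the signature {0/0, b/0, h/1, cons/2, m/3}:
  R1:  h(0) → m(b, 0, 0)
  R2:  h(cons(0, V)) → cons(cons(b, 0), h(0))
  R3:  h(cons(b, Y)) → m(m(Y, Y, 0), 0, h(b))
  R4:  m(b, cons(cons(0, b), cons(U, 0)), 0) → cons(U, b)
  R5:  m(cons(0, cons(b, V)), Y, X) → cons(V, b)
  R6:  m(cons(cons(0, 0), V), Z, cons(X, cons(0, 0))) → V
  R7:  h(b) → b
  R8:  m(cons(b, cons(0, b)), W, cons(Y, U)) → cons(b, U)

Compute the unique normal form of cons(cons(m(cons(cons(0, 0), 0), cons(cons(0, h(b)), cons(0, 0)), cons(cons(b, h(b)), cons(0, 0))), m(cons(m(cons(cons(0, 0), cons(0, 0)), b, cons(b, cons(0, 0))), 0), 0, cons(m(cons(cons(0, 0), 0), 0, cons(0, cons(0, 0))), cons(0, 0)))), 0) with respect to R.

cons(cons(0, 0), 0)

1. cons(cons(m(cons(cons(0, 0), 0), cons(cons(0, h(b)), cons(0, 0)), cons(cons(b, h(b)), cons(0, 0))), m(cons(m(cons(cons(0, 0), cons(0, 0)), b, cons(b, cons(0, 0))), 0), 0, cons(m(cons(cons(0, 0), 0), 0, cons(0, cons(0, 0))), cons(0, 0)))), 0)  →  cons(cons(0, m(cons(m(cons(cons(0, 0), cons(0, 0)), b, cons(b, cons(0, 0))), 0), 0, cons(m(cons(cons(0, 0), 0), 0, cons(0, cons(0, 0))), cons(0, 0)))), 0)   [R6 at 1.1]
2. cons(cons(0, m(cons(m(cons(cons(0, 0), cons(0, 0)), b, cons(b, cons(0, 0))), 0), 0, cons(m(cons(cons(0, 0), 0), 0, cons(0, cons(0, 0))), cons(0, 0)))), 0)  →  cons(cons(0, m(cons(cons(0, 0), 0), 0, cons(m(cons(cons(0, 0), 0), 0, cons(0, cons(0, 0))), cons(0, 0)))), 0)   [R6 at 1.2.1.1]
3. cons(cons(0, m(cons(cons(0, 0), 0), 0, cons(m(cons(cons(0, 0), 0), 0, cons(0, cons(0, 0))), cons(0, 0)))), 0)  →  cons(cons(0, 0), 0)   [R6 at 1.2]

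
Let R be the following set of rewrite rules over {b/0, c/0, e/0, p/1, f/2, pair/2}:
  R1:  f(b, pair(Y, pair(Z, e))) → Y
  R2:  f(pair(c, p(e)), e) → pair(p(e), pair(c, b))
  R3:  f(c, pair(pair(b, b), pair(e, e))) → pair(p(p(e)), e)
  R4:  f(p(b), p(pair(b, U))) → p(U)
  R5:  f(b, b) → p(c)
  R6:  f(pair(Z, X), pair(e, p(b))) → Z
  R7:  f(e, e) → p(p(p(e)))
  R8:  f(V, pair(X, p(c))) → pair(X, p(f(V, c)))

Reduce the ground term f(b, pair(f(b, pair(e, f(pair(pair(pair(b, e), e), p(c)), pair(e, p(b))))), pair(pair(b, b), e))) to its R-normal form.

1. f(b, pair(f(b, pair(e, f(pair(pair(pair(b, e), e), p(c)), pair(e, p(b))))), pair(pair(b, b), e)))  →  f(b, pair(e, f(pair(pair(pair(b, e), e), p(c)), pair(e, p(b)))))   [R1 at ε]
2. f(b, pair(e, f(pair(pair(pair(b, e), e), p(c)), pair(e, p(b)))))  →  f(b, pair(e, pair(pair(b, e), e)))   [R6 at 2.2]
3. f(b, pair(e, pair(pair(b, e), e)))  →  e   [R1 at ε]

e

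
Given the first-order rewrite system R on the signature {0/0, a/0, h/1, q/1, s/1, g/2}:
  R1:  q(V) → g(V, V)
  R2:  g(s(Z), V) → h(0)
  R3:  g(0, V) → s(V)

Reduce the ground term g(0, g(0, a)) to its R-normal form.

s(s(a))

1. g(0, g(0, a))  →  s(g(0, a))   [R3 at ε]
2. s(g(0, a))  →  s(s(a))   [R3 at 1]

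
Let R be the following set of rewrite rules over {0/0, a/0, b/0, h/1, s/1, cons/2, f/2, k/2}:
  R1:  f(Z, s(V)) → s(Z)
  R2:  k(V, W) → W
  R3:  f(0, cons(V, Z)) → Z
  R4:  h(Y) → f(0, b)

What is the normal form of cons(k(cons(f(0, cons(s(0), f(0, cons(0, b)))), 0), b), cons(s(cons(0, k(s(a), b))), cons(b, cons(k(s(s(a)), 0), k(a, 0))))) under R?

cons(b, cons(s(cons(0, b)), cons(b, cons(0, 0))))

1. cons(k(cons(f(0, cons(s(0), f(0, cons(0, b)))), 0), b), cons(s(cons(0, k(s(a), b))), cons(b, cons(k(s(s(a)), 0), k(a, 0)))))  →  cons(b, cons(s(cons(0, k(s(a), b))), cons(b, cons(k(s(s(a)), 0), k(a, 0)))))   [R2 at 1]
2. cons(b, cons(s(cons(0, k(s(a), b))), cons(b, cons(k(s(s(a)), 0), k(a, 0)))))  →  cons(b, cons(s(cons(0, b)), cons(b, cons(k(s(s(a)), 0), k(a, 0)))))   [R2 at 2.1.1.2]
3. cons(b, cons(s(cons(0, b)), cons(b, cons(k(s(s(a)), 0), k(a, 0)))))  →  cons(b, cons(s(cons(0, b)), cons(b, cons(0, k(a, 0)))))   [R2 at 2.2.2.1]
4. cons(b, cons(s(cons(0, b)), cons(b, cons(0, k(a, 0)))))  →  cons(b, cons(s(cons(0, b)), cons(b, cons(0, 0))))   [R2 at 2.2.2.2]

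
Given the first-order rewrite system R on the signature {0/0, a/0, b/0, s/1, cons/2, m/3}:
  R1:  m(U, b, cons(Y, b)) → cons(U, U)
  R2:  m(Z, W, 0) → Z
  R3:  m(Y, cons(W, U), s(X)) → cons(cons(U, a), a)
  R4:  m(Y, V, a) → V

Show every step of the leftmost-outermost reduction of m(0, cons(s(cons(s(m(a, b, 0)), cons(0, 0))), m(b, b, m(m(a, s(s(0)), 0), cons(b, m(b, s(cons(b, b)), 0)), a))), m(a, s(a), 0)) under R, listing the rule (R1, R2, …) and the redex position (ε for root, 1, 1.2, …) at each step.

1. m(0, cons(s(cons(s(m(a, b, 0)), cons(0, 0))), m(b, b, m(m(a, s(s(0)), 0), cons(b, m(b, s(cons(b, b)), 0)), a))), m(a, s(a), 0))  →  m(0, cons(s(cons(s(a), cons(0, 0))), m(b, b, m(m(a, s(s(0)), 0), cons(b, m(b, s(cons(b, b)), 0)), a))), m(a, s(a), 0))   [R2 at 2.1.1.1.1]
2. m(0, cons(s(cons(s(a), cons(0, 0))), m(b, b, m(m(a, s(s(0)), 0), cons(b, m(b, s(cons(b, b)), 0)), a))), m(a, s(a), 0))  →  m(0, cons(s(cons(s(a), cons(0, 0))), m(b, b, cons(b, m(b, s(cons(b, b)), 0)))), m(a, s(a), 0))   [R4 at 2.2.3]
3. m(0, cons(s(cons(s(a), cons(0, 0))), m(b, b, cons(b, m(b, s(cons(b, b)), 0)))), m(a, s(a), 0))  →  m(0, cons(s(cons(s(a), cons(0, 0))), m(b, b, cons(b, b))), m(a, s(a), 0))   [R2 at 2.2.3.2]
4. m(0, cons(s(cons(s(a), cons(0, 0))), m(b, b, cons(b, b))), m(a, s(a), 0))  →  m(0, cons(s(cons(s(a), cons(0, 0))), cons(b, b)), m(a, s(a), 0))   [R1 at 2.2]
5. m(0, cons(s(cons(s(a), cons(0, 0))), cons(b, b)), m(a, s(a), 0))  →  m(0, cons(s(cons(s(a), cons(0, 0))), cons(b, b)), a)   [R2 at 3]
6. m(0, cons(s(cons(s(a), cons(0, 0))), cons(b, b)), a)  →  cons(s(cons(s(a), cons(0, 0))), cons(b, b))   [R4 at ε]

cons(s(cons(s(a), cons(0, 0))), cons(b, b))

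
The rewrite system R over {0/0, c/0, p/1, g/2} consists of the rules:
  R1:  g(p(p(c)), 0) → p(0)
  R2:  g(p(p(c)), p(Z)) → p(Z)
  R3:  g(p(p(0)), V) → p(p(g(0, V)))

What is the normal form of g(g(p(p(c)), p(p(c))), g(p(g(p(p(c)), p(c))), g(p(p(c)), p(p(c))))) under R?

1. g(g(p(p(c)), p(p(c))), g(p(g(p(p(c)), p(c))), g(p(p(c)), p(p(c)))))  →  g(p(p(c)), g(p(g(p(p(c)), p(c))), g(p(p(c)), p(p(c)))))   [R2 at 1]
2. g(p(p(c)), g(p(g(p(p(c)), p(c))), g(p(p(c)), p(p(c)))))  →  g(p(p(c)), g(p(p(c)), g(p(p(c)), p(p(c)))))   [R2 at 2.1.1]
3. g(p(p(c)), g(p(p(c)), g(p(p(c)), p(p(c)))))  →  g(p(p(c)), g(p(p(c)), p(p(c))))   [R2 at 2.2]
4. g(p(p(c)), g(p(p(c)), p(p(c))))  →  g(p(p(c)), p(p(c)))   [R2 at 2]
5. g(p(p(c)), p(p(c)))  →  p(p(c))   [R2 at ε]

p(p(c))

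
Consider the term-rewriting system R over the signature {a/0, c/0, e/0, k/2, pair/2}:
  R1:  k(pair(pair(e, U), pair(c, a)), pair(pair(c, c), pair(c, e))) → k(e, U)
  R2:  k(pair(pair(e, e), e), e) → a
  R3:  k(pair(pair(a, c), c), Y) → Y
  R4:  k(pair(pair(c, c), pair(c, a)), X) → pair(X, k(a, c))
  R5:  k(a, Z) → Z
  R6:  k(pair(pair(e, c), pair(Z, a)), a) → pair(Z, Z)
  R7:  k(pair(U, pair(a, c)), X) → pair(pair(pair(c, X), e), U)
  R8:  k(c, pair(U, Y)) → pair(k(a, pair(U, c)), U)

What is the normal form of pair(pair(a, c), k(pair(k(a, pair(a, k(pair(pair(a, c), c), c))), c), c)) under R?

pair(pair(a, c), c)

1. pair(pair(a, c), k(pair(k(a, pair(a, k(pair(pair(a, c), c), c))), c), c))  →  pair(pair(a, c), k(pair(pair(a, k(pair(pair(a, c), c), c)), c), c))   [R5 at 2.1.1]
2. pair(pair(a, c), k(pair(pair(a, k(pair(pair(a, c), c), c)), c), c))  →  pair(pair(a, c), k(pair(pair(a, c), c), c))   [R3 at 2.1.1.2]
3. pair(pair(a, c), k(pair(pair(a, c), c), c))  →  pair(pair(a, c), c)   [R3 at 2]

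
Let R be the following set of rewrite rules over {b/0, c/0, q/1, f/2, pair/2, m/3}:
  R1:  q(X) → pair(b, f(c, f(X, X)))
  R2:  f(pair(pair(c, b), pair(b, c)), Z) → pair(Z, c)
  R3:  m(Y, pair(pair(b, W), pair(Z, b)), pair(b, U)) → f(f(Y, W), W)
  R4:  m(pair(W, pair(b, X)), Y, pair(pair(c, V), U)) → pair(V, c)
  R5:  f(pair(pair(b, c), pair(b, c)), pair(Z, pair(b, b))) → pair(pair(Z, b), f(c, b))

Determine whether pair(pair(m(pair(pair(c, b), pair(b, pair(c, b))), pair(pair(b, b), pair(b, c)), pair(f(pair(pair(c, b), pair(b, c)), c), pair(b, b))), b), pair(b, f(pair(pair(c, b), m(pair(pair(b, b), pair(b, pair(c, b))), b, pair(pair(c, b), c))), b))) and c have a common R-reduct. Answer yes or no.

no — NF(t₁) = pair(pair(pair(c, c), b), pair(b, pair(b, c))), NF(t₂) = c

Reduce t₁ = pair(pair(m(pair(pair(c, b), pair(b, pair(c, b))), pair(pair(b, b), pair(b, c)), pair(f(pair(pair(c, b), pair(b, c)), c), pair(b, b))), b), pair(b, f(pair(pair(c, b), m(pair(pair(b, b), pair(b, pair(c, b))), b, pair(pair(c, b), c))), b))):
1. pair(pair(m(pair(pair(c, b), pair(b, pair(c, b))), pair(pair(b, b), pair(b, c)), pair(f(pair(pair(c, b), pair(b, c)), c), pair(b, b))), b), pair(b, f(pair(pair(c, b), m(pair(pair(b, b), pair(b, pair(c, b))), b, pair(pair(c, b), c))), b)))  →  pair(pair(m(pair(pair(c, b), pair(b, pair(c, b))), pair(pair(b, b), pair(b, c)), pair(pair(c, c), pair(b, b))), b), pair(b, f(pair(pair(c, b), m(pair(pair(b, b), pair(b, pair(c, b))), b, pair(pair(c, b), c))), b)))   [R2 at 1.1.3.1]
2. pair(pair(m(pair(pair(c, b), pair(b, pair(c, b))), pair(pair(b, b), pair(b, c)), pair(pair(c, c), pair(b, b))), b), pair(b, f(pair(pair(c, b), m(pair(pair(b, b), pair(b, pair(c, b))), b, pair(pair(c, b), c))), b)))  →  pair(pair(pair(c, c), b), pair(b, f(pair(pair(c, b), m(pair(pair(b, b), pair(b, pair(c, b))), b, pair(pair(c, b), c))), b)))   [R4 at 1.1]
3. pair(pair(pair(c, c), b), pair(b, f(pair(pair(c, b), m(pair(pair(b, b), pair(b, pair(c, b))), b, pair(pair(c, b), c))), b)))  →  pair(pair(pair(c, c), b), pair(b, f(pair(pair(c, b), pair(b, c)), b)))   [R4 at 2.2.1.2]
4. pair(pair(pair(c, c), b), pair(b, f(pair(pair(c, b), pair(b, c)), b)))  →  pair(pair(pair(c, c), b), pair(b, pair(b, c)))   [R2 at 2.2]

Reduce t₂ = c:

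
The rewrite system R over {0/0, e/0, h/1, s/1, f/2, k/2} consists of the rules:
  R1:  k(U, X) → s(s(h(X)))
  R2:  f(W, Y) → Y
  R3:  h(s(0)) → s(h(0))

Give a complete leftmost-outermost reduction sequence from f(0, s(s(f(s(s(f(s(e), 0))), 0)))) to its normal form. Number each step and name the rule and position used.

1. f(0, s(s(f(s(s(f(s(e), 0))), 0))))  →  s(s(f(s(s(f(s(e), 0))), 0)))   [R2 at ε]
2. s(s(f(s(s(f(s(e), 0))), 0)))  →  s(s(0))   [R2 at 1.1]

s(s(0))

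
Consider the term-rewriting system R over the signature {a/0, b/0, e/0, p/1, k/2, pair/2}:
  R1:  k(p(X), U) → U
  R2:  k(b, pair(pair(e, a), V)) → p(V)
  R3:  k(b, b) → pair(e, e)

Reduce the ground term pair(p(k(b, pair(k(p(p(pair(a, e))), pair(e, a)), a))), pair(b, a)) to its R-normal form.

pair(p(p(a)), pair(b, a))

1. pair(p(k(b, pair(k(p(p(pair(a, e))), pair(e, a)), a))), pair(b, a))  →  pair(p(k(b, pair(pair(e, a), a))), pair(b, a))   [R1 at 1.1.2.1]
2. pair(p(k(b, pair(pair(e, a), a))), pair(b, a))  →  pair(p(p(a)), pair(b, a))   [R2 at 1.1]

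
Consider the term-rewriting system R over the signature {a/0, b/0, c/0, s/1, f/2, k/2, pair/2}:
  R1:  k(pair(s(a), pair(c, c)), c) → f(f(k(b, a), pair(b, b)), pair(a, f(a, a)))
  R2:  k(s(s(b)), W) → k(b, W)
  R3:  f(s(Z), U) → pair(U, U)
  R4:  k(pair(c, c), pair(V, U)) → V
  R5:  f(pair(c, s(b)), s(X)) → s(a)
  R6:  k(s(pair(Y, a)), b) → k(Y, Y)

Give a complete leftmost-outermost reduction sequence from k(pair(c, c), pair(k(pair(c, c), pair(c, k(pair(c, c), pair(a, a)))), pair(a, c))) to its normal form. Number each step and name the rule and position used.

c

1. k(pair(c, c), pair(k(pair(c, c), pair(c, k(pair(c, c), pair(a, a)))), pair(a, c)))  →  k(pair(c, c), pair(c, k(pair(c, c), pair(a, a))))   [R4 at ε]
2. k(pair(c, c), pair(c, k(pair(c, c), pair(a, a))))  →  c   [R4 at ε]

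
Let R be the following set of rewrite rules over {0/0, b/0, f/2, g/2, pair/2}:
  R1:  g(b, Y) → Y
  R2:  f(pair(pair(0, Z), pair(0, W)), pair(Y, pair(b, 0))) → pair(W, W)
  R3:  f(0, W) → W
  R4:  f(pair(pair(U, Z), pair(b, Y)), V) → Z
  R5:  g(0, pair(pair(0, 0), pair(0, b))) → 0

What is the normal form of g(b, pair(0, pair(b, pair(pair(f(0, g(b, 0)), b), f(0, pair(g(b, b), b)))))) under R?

1. g(b, pair(0, pair(b, pair(pair(f(0, g(b, 0)), b), f(0, pair(g(b, b), b))))))  →  pair(0, pair(b, pair(pair(f(0, g(b, 0)), b), f(0, pair(g(b, b), b)))))   [R1 at ε]
2. pair(0, pair(b, pair(pair(f(0, g(b, 0)), b), f(0, pair(g(b, b), b)))))  →  pair(0, pair(b, pair(pair(g(b, 0), b), f(0, pair(g(b, b), b)))))   [R3 at 2.2.1.1]
3. pair(0, pair(b, pair(pair(g(b, 0), b), f(0, pair(g(b, b), b)))))  →  pair(0, pair(b, pair(pair(0, b), f(0, pair(g(b, b), b)))))   [R1 at 2.2.1.1]
4. pair(0, pair(b, pair(pair(0, b), f(0, pair(g(b, b), b)))))  →  pair(0, pair(b, pair(pair(0, b), pair(g(b, b), b))))   [R3 at 2.2.2]
5. pair(0, pair(b, pair(pair(0, b), pair(g(b, b), b))))  →  pair(0, pair(b, pair(pair(0, b), pair(b, b))))   [R1 at 2.2.2.1]

pair(0, pair(b, pair(pair(0, b), pair(b, b))))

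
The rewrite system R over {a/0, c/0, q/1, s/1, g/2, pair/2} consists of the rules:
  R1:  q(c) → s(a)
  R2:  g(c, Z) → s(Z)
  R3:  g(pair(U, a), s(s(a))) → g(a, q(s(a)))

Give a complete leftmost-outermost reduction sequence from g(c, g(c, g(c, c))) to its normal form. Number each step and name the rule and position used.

1. g(c, g(c, g(c, c)))  →  s(g(c, g(c, c)))   [R2 at ε]
2. s(g(c, g(c, c)))  →  s(s(g(c, c)))   [R2 at 1]
3. s(s(g(c, c)))  →  s(s(s(c)))   [R2 at 1.1]

s(s(s(c)))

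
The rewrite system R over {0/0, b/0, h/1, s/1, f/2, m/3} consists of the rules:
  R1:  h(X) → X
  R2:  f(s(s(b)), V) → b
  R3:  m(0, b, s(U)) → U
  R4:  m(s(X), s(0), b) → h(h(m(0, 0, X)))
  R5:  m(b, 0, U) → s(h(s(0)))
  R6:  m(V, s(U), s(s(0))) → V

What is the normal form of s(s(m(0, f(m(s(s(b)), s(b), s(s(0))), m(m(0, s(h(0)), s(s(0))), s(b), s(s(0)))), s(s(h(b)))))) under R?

1. s(s(m(0, f(m(s(s(b)), s(b), s(s(0))), m(m(0, s(h(0)), s(s(0))), s(b), s(s(0)))), s(s(h(b))))))  →  s(s(m(0, f(s(s(b)), m(m(0, s(h(0)), s(s(0))), s(b), s(s(0)))), s(s(h(b))))))   [R6 at 1.1.2.1]
2. s(s(m(0, f(s(s(b)), m(m(0, s(h(0)), s(s(0))), s(b), s(s(0)))), s(s(h(b))))))  →  s(s(m(0, b, s(s(h(b))))))   [R2 at 1.1.2]
3. s(s(m(0, b, s(s(h(b))))))  →  s(s(s(h(b))))   [R3 at 1.1]
4. s(s(s(h(b))))  →  s(s(s(b)))   [R1 at 1.1.1]

s(s(s(b)))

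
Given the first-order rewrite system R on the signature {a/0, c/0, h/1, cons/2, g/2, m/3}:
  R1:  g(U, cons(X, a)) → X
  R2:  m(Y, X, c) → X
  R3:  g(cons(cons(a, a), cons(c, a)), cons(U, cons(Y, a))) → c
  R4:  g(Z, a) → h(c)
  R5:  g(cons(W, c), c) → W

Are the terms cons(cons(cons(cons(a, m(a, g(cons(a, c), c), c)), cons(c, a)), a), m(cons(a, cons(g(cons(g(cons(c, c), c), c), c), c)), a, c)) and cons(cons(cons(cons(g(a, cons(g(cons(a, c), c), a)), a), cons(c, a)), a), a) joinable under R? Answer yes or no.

yes — NF(t₁) = cons(cons(cons(cons(a, a), cons(c, a)), a), a), NF(t₂) = cons(cons(cons(cons(a, a), cons(c, a)), a), a)

Reduce t₁ = cons(cons(cons(cons(a, m(a, g(cons(a, c), c), c)), cons(c, a)), a), m(cons(a, cons(g(cons(g(cons(c, c), c), c), c), c)), a, c)):
1. cons(cons(cons(cons(a, m(a, g(cons(a, c), c), c)), cons(c, a)), a), m(cons(a, cons(g(cons(g(cons(c, c), c), c), c), c)), a, c))  →  cons(cons(cons(cons(a, g(cons(a, c), c)), cons(c, a)), a), m(cons(a, cons(g(cons(g(cons(c, c), c), c), c), c)), a, c))   [R2 at 1.1.1.2]
2. cons(cons(cons(cons(a, g(cons(a, c), c)), cons(c, a)), a), m(cons(a, cons(g(cons(g(cons(c, c), c), c), c), c)), a, c))  →  cons(cons(cons(cons(a, a), cons(c, a)), a), m(cons(a, cons(g(cons(g(cons(c, c), c), c), c), c)), a, c))   [R5 at 1.1.1.2]
3. cons(cons(cons(cons(a, a), cons(c, a)), a), m(cons(a, cons(g(cons(g(cons(c, c), c), c), c), c)), a, c))  →  cons(cons(cons(cons(a, a), cons(c, a)), a), a)   [R2 at 2]

Reduce t₂ = cons(cons(cons(cons(g(a, cons(g(cons(a, c), c), a)), a), cons(c, a)), a), a):
1. cons(cons(cons(cons(g(a, cons(g(cons(a, c), c), a)), a), cons(c, a)), a), a)  →  cons(cons(cons(cons(g(cons(a, c), c), a), cons(c, a)), a), a)   [R1 at 1.1.1.1]
2. cons(cons(cons(cons(g(cons(a, c), c), a), cons(c, a)), a), a)  →  cons(cons(cons(cons(a, a), cons(c, a)), a), a)   [R5 at 1.1.1.1]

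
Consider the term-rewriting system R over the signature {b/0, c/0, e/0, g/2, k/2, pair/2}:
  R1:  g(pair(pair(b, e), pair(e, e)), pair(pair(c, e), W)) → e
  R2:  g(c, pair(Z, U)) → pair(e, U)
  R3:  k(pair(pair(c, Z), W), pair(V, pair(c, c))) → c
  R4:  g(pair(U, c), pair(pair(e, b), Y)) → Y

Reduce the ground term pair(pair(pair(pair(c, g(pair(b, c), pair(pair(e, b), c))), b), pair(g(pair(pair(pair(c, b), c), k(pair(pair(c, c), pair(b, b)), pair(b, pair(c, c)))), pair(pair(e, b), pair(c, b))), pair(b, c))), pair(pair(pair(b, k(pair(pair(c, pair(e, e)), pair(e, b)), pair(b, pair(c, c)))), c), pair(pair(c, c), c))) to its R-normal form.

1. pair(pair(pair(pair(c, g(pair(b, c), pair(pair(e, b), c))), b), pair(g(pair(pair(pair(c, b), c), k(pair(pair(c, c), pair(b, b)), pair(b, pair(c, c)))), pair(pair(e, b), pair(c, b))), pair(b, c))), pair(pair(pair(b, k(pair(pair(c, pair(e, e)), pair(e, b)), pair(b, pair(c, c)))), c), pair(pair(c, c), c)))  →  pair(pair(pair(pair(c, c), b), pair(g(pair(pair(pair(c, b), c), k(pair(pair(c, c), pair(b, b)), pair(b, pair(c, c)))), pair(pair(e, b), pair(c, b))), pair(b, c))), pair(pair(pair(b, k(pair(pair(c, pair(e, e)), pair(e, b)), pair(b, pair(c, c)))), c), pair(pair(c, c), c)))   [R4 at 1.1.1.2]
2. pair(pair(pair(pair(c, c), b), pair(g(pair(pair(pair(c, b), c), k(pair(pair(c, c), pair(b, b)), pair(b, pair(c, c)))), pair(pair(e, b), pair(c, b))), pair(b, c))), pair(pair(pair(b, k(pair(pair(c, pair(e, e)), pair(e, b)), pair(b, pair(c, c)))), c), pair(pair(c, c), c)))  →  pair(pair(pair(pair(c, c), b), pair(g(pair(pair(pair(c, b), c), c), pair(pair(e, b), pair(c, b))), pair(b, c))), pair(pair(pair(b, k(pair(pair(c, pair(e, e)), pair(e, b)), pair(b, pair(c, c)))), c), pair(pair(c, c), c)))   [R3 at 1.2.1.1.2]
3. pair(pair(pair(pair(c, c), b), pair(g(pair(pair(pair(c, b), c), c), pair(pair(e, b), pair(c, b))), pair(b, c))), pair(pair(pair(b, k(pair(pair(c, pair(e, e)), pair(e, b)), pair(b, pair(c, c)))), c), pair(pair(c, c), c)))  →  pair(pair(pair(pair(c, c), b), pair(pair(c, b), pair(b, c))), pair(pair(pair(b, k(pair(pair(c, pair(e, e)), pair(e, b)), pair(b, pair(c, c)))), c), pair(pair(c, c), c)))   [R4 at 1.2.1]
4. pair(pair(pair(pair(c, c), b), pair(pair(c, b), pair(b, c))), pair(pair(pair(b, k(pair(pair(c, pair(e, e)), pair(e, b)), pair(b, pair(c, c)))), c), pair(pair(c, c), c)))  →  pair(pair(pair(pair(c, c), b), pair(pair(c, b), pair(b, c))), pair(pair(pair(b, c), c), pair(pair(c, c), c)))   [R3 at 2.1.1.2]

pair(pair(pair(pair(c, c), b), pair(pair(c, b), pair(b, c))), pair(pair(pair(b, c), c), pair(pair(c, c), c)))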